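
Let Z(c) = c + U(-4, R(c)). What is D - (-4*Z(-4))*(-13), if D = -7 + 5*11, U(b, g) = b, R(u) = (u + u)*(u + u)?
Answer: 464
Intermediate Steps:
R(u) = 4*u**2 (R(u) = (2*u)*(2*u) = 4*u**2)
Z(c) = -4 + c (Z(c) = c - 4 = -4 + c)
D = 48 (D = -7 + 55 = 48)
D - (-4*Z(-4))*(-13) = 48 - (-4*(-4 - 4))*(-13) = 48 - (-4*(-8))*(-13) = 48 - 32*(-13) = 48 - 1*(-416) = 48 + 416 = 464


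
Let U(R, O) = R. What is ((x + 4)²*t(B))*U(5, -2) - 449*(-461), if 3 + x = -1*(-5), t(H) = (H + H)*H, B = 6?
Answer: 219949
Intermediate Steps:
t(H) = 2*H² (t(H) = (2*H)*H = 2*H²)
x = 2 (x = -3 - 1*(-5) = -3 + 5 = 2)
((x + 4)²*t(B))*U(5, -2) - 449*(-461) = ((2 + 4)²*(2*6²))*5 - 449*(-461) = (6²*(2*36))*5 + 206989 = (36*72)*5 + 206989 = 2592*5 + 206989 = 12960 + 206989 = 219949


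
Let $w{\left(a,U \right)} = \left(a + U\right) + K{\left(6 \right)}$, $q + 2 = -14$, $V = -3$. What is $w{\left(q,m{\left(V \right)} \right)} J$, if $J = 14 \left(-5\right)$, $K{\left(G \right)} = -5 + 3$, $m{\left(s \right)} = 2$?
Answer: $1120$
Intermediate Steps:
$q = -16$ ($q = -2 - 14 = -16$)
$K{\left(G \right)} = -2$
$w{\left(a,U \right)} = -2 + U + a$ ($w{\left(a,U \right)} = \left(a + U\right) - 2 = \left(U + a\right) - 2 = -2 + U + a$)
$J = -70$
$w{\left(q,m{\left(V \right)} \right)} J = \left(-2 + 2 - 16\right) \left(-70\right) = \left(-16\right) \left(-70\right) = 1120$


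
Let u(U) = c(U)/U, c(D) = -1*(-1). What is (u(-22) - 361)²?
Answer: 63091249/484 ≈ 1.3035e+5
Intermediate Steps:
c(D) = 1
u(U) = 1/U
(u(-22) - 361)² = (1/(-22) - 361)² = (-1/22 - 361)² = (-7943/22)² = 63091249/484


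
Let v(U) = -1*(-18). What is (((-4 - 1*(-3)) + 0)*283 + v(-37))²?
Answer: 70225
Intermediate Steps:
v(U) = 18
(((-4 - 1*(-3)) + 0)*283 + v(-37))² = (((-4 - 1*(-3)) + 0)*283 + 18)² = (((-4 + 3) + 0)*283 + 18)² = ((-1 + 0)*283 + 18)² = (-1*283 + 18)² = (-283 + 18)² = (-265)² = 70225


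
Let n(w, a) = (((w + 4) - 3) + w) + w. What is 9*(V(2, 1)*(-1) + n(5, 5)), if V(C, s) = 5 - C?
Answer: 117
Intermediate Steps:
n(w, a) = 1 + 3*w (n(w, a) = (((4 + w) - 3) + w) + w = ((1 + w) + w) + w = (1 + 2*w) + w = 1 + 3*w)
9*(V(2, 1)*(-1) + n(5, 5)) = 9*((5 - 1*2)*(-1) + (1 + 3*5)) = 9*((5 - 2)*(-1) + (1 + 15)) = 9*(3*(-1) + 16) = 9*(-3 + 16) = 9*13 = 117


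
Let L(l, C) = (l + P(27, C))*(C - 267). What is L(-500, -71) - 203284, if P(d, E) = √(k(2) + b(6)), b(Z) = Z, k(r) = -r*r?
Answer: -34284 - 338*√2 ≈ -34762.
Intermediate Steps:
k(r) = -r²
P(d, E) = √2 (P(d, E) = √(-1*2² + 6) = √(-1*4 + 6) = √(-4 + 6) = √2)
L(l, C) = (-267 + C)*(l + √2) (L(l, C) = (l + √2)*(C - 267) = (l + √2)*(-267 + C) = (-267 + C)*(l + √2))
L(-500, -71) - 203284 = (-267*(-500) - 267*√2 - 71*(-500) - 71*√2) - 203284 = (133500 - 267*√2 + 35500 - 71*√2) - 203284 = (169000 - 338*√2) - 203284 = -34284 - 338*√2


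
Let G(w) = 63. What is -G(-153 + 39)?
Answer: -63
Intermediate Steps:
-G(-153 + 39) = -1*63 = -63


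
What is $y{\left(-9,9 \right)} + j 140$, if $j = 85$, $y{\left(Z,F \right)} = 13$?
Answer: $11913$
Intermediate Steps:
$y{\left(-9,9 \right)} + j 140 = 13 + 85 \cdot 140 = 13 + 11900 = 11913$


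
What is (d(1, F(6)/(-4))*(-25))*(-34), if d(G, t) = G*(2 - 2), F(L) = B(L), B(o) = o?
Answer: 0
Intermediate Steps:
F(L) = L
d(G, t) = 0 (d(G, t) = G*0 = 0)
(d(1, F(6)/(-4))*(-25))*(-34) = (0*(-25))*(-34) = 0*(-34) = 0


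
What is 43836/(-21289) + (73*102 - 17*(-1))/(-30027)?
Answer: -1475143379/639244803 ≈ -2.3076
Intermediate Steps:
43836/(-21289) + (73*102 - 17*(-1))/(-30027) = 43836*(-1/21289) + (7446 + 17)*(-1/30027) = -43836/21289 + 7463*(-1/30027) = -43836/21289 - 7463/30027 = -1475143379/639244803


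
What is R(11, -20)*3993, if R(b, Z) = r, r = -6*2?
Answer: -47916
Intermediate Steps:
r = -12
R(b, Z) = -12
R(11, -20)*3993 = -12*3993 = -47916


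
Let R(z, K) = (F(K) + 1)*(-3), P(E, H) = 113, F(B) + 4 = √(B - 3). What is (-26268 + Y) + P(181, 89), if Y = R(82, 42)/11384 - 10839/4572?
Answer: -113452465289/4337304 - 3*√39/11384 ≈ -26157.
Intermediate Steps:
F(B) = -4 + √(-3 + B) (F(B) = -4 + √(B - 3) = -4 + √(-3 + B))
R(z, K) = 9 - 3*√(-3 + K) (R(z, K) = ((-4 + √(-3 + K)) + 1)*(-3) = (-3 + √(-3 + K))*(-3) = 9 - 3*√(-3 + K))
Y = -10279169/4337304 - 3*√39/11384 (Y = (9 - 3*√(-3 + 42))/11384 - 10839/4572 = (9 - 3*√39)*(1/11384) - 10839*1/4572 = (9/11384 - 3*√39/11384) - 3613/1524 = -10279169/4337304 - 3*√39/11384 ≈ -2.3716)
(-26268 + Y) + P(181, 89) = (-26268 + (-10279169/4337304 - 3*√39/11384)) + 113 = (-113942580641/4337304 - 3*√39/11384) + 113 = -113452465289/4337304 - 3*√39/11384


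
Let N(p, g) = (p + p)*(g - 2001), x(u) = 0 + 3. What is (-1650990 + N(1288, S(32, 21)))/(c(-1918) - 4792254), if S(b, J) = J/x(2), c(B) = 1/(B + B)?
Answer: 2002844648/1414083565 ≈ 1.4164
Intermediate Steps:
c(B) = 1/(2*B)
x(u) = 3
S(b, J) = J/3
N(p, g) = 2*p*(-2001 + g) (N(p, g) = (2*p)*(-2001 + g) = 2*p*(-2001 + g))
(-1650990 + N(1288, S(32, 21)))/(c(-1918) - 4792254) = (-1650990 + 2*1288*(-2001 + (⅓)*21))/((½)/(-1918) - 4792254) = (-1650990 + 2*1288*(-2001 + 7))/((½)*(-1/1918) - 4792254) = (-1650990 + 2*1288*(-1994))/(-1/3836 - 4792254) = (-1650990 - 5136544)/(-18383086345/3836) = -6787534*(-3836/18383086345) = 2002844648/1414083565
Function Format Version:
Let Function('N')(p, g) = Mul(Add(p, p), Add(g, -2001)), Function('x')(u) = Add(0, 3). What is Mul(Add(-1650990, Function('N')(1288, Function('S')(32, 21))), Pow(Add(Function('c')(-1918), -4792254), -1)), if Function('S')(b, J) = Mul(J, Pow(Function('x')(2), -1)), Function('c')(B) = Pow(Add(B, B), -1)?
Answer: Rational(2002844648, 1414083565) ≈ 1.4164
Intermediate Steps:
Function('c')(B) = Mul(Rational(1, 2), Pow(B, -1)) (Function('c')(B) = Pow(Mul(2, B), -1) = Mul(Rational(1, 2), Pow(B, -1)))
Function('x')(u) = 3
Function('S')(b, J) = Mul(Rational(1, 3), J) (Function('S')(b, J) = Mul(J, Pow(3, -1)) = Mul(J, Rational(1, 3)) = Mul(Rational(1, 3), J))
Function('N')(p, g) = Mul(2, p, Add(-2001, g)) (Function('N')(p, g) = Mul(Mul(2, p), Add(-2001, g)) = Mul(2, p, Add(-2001, g)))
Mul(Add(-1650990, Function('N')(1288, Function('S')(32, 21))), Pow(Add(Function('c')(-1918), -4792254), -1)) = Mul(Add(-1650990, Mul(2, 1288, Add(-2001, Mul(Rational(1, 3), 21)))), Pow(Add(Mul(Rational(1, 2), Pow(-1918, -1)), -4792254), -1)) = Mul(Add(-1650990, Mul(2, 1288, Add(-2001, 7))), Pow(Add(Mul(Rational(1, 2), Rational(-1, 1918)), -4792254), -1)) = Mul(Add(-1650990, Mul(2, 1288, -1994)), Pow(Add(Rational(-1, 3836), -4792254), -1)) = Mul(Add(-1650990, -5136544), Pow(Rational(-18383086345, 3836), -1)) = Mul(-6787534, Rational(-3836, 18383086345)) = Rational(2002844648, 1414083565)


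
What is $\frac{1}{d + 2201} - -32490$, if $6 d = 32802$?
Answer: $\frac{249133321}{7668} \approx 32490.0$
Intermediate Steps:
$d = 5467$ ($d = \frac{1}{6} \cdot 32802 = 5467$)
$\frac{1}{d + 2201} - -32490 = \frac{1}{5467 + 2201} - -32490 = \frac{1}{7668} + 32490 = \frac{249133321}{7668}$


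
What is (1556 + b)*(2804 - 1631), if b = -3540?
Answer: -2327232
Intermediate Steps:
(1556 + b)*(2804 - 1631) = (1556 - 3540)*(2804 - 1631) = -1984*1173 = -2327232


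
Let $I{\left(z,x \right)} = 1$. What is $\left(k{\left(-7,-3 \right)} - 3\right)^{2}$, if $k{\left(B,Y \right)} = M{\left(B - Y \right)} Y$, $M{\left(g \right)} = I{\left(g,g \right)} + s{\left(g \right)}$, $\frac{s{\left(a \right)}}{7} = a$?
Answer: $6084$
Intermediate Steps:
$s{\left(a \right)} = 7 a$
$M{\left(g \right)} = 1 + 7 g$
$k{\left(B,Y \right)} = Y \left(1 - 7 Y + 7 B\right)$ ($k{\left(B,Y \right)} = \left(1 + 7 \left(B - Y\right)\right) Y = \left(1 + \left(- 7 Y + 7 B\right)\right) Y = \left(1 - 7 Y + 7 B\right) Y = Y \left(1 - 7 Y + 7 B\right)$)
$\left(k{\left(-7,-3 \right)} - 3\right)^{2} = \left(- 3 \left(1 - -21 + 7 \left(-7\right)\right) - 3\right)^{2} = \left(- 3 \left(1 + 21 - 49\right) - 3\right)^{2} = \left(\left(-3\right) \left(-27\right) - 3\right)^{2} = \left(81 - 3\right)^{2} = 78^{2} = 6084$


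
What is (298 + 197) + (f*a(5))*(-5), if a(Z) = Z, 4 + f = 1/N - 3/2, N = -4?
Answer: 2555/4 ≈ 638.75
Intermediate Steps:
f = -23/4 (f = -4 + (1/(-4) - 3/2) = -4 + (1*(-¼) - 3*½) = -4 + (-¼ - 3/2) = -4 - 7/4 = -23/4 ≈ -5.7500)
(298 + 197) + (f*a(5))*(-5) = (298 + 197) - 23/4*5*(-5) = 495 - 115/4*(-5) = 495 + 575/4 = 2555/4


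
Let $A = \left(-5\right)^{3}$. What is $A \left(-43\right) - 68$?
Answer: $5307$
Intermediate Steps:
$A = -125$
$A \left(-43\right) - 68 = \left(-125\right) \left(-43\right) - 68 = 5375 - 68 = 5307$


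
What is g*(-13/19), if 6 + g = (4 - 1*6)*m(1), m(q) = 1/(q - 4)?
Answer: 208/57 ≈ 3.6491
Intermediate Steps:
m(q) = 1/(-4 + q)
g = -16/3 (g = -6 + (4 - 1*6)/(-4 + 1) = -6 + (4 - 6)/(-3) = -6 - 2*(-1/3) = -6 + 2/3 = -16/3 ≈ -5.3333)
g*(-13/19) = -(-208)/(3*19) = -16/3*(-13/19) = 208/57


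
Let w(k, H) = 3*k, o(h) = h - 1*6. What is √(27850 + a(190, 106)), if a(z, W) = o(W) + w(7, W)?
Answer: √27971 ≈ 167.25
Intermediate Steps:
o(h) = -6 + h (o(h) = h - 6 = -6 + h)
a(z, W) = 15 + W (a(z, W) = (-6 + W) + 3*7 = (-6 + W) + 21 = 15 + W)
√(27850 + a(190, 106)) = √(27850 + (15 + 106)) = √(27850 + 121) = √27971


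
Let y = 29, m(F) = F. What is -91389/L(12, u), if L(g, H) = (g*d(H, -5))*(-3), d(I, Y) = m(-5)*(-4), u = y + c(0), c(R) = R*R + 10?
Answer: 30463/240 ≈ 126.93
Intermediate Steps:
c(R) = 10 + R² (c(R) = R² + 10 = 10 + R²)
u = 39 (u = 29 + (10 + 0²) = 29 + (10 + 0) = 29 + 10 = 39)
d(I, Y) = 20 (d(I, Y) = -5*(-4) = 20)
L(g, H) = -60*g (L(g, H) = (g*20)*(-3) = (20*g)*(-3) = -60*g)
-91389/L(12, u) = -91389/((-60*12)) = -91389/(-720) = -91389*(-1/720) = 30463/240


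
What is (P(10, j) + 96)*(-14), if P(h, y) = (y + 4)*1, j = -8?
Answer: -1288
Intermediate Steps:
P(h, y) = 4 + y (P(h, y) = (4 + y)*1 = 4 + y)
(P(10, j) + 96)*(-14) = ((4 - 8) + 96)*(-14) = (-4 + 96)*(-14) = 92*(-14) = -1288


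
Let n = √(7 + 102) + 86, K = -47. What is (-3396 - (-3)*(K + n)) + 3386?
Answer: 107 + 3*√109 ≈ 138.32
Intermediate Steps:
n = 86 + √109 (n = √109 + 86 = 86 + √109 ≈ 96.440)
(-3396 - (-3)*(K + n)) + 3386 = (-3396 - (-3)*(-47 + (86 + √109))) + 3386 = (-3396 - (-3)*(39 + √109)) + 3386 = (-3396 - (-117 - 3*√109)) + 3386 = (-3396 + (117 + 3*√109)) + 3386 = (-3279 + 3*√109) + 3386 = 107 + 3*√109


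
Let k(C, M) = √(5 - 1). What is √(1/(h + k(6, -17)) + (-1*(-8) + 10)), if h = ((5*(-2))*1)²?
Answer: √187374/102 ≈ 4.2438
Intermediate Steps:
k(C, M) = 2 (k(C, M) = √4 = 2)
h = 100 (h = (-10*1)² = (-10)² = 100)
√(1/(h + k(6, -17)) + (-1*(-8) + 10)) = √(1/(100 + 2) + (-1*(-8) + 10)) = √(1/102 + (8 + 10)) = √(1/102 + 18) = √(1837/102) = √187374/102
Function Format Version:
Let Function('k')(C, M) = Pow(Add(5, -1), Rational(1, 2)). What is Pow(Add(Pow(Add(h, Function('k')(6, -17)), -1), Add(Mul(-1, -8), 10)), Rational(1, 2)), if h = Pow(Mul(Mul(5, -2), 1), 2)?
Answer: Mul(Rational(1, 102), Pow(187374, Rational(1, 2))) ≈ 4.2438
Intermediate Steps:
Function('k')(C, M) = 2 (Function('k')(C, M) = Pow(4, Rational(1, 2)) = 2)
h = 100 (h = Pow(Mul(-10, 1), 2) = Pow(-10, 2) = 100)
Pow(Add(Pow(Add(h, Function('k')(6, -17)), -1), Add(Mul(-1, -8), 10)), Rational(1, 2)) = Pow(Add(Pow(Add(100, 2), -1), Add(Mul(-1, -8), 10)), Rational(1, 2)) = Pow(Add(Pow(102, -1), Add(8, 10)), Rational(1, 2)) = Pow(Add(Rational(1, 102), 18), Rational(1, 2)) = Pow(Rational(1837, 102), Rational(1, 2)) = Mul(Rational(1, 102), Pow(187374, Rational(1, 2)))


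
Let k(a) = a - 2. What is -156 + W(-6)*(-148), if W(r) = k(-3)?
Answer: 584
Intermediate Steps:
k(a) = -2 + a
W(r) = -5 (W(r) = -2 - 3 = -5)
-156 + W(-6)*(-148) = -156 - 5*(-148) = -156 + 740 = 584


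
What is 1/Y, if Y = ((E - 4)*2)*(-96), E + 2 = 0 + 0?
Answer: 1/1152 ≈ 0.00086806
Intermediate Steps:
E = -2 (E = -2 + (0 + 0) = -2 + 0 = -2)
Y = 1152 (Y = ((-2 - 4)*2)*(-96) = -6*2*(-96) = -12*(-96) = 1152)
1/Y = 1/1152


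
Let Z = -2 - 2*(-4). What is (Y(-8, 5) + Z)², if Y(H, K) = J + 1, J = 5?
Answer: 144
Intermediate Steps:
Y(H, K) = 6 (Y(H, K) = 5 + 1 = 6)
Z = 6 (Z = -2 + 8 = 6)
(Y(-8, 5) + Z)² = (6 + 6)² = 12² = 144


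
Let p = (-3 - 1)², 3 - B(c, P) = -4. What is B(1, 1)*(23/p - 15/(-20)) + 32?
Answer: 757/16 ≈ 47.313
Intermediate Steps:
B(c, P) = 7 (B(c, P) = 3 - 1*(-4) = 3 + 4 = 7)
p = 16 (p = (-4)² = 16)
B(1, 1)*(23/p - 15/(-20)) + 32 = 7*(23/16 - 15/(-20)) + 32 = 7*(23*(1/16) - 15*(-1/20)) + 32 = 7*(23/16 + ¾) + 32 = 7*(35/16) + 32 = 245/16 + 32 = 757/16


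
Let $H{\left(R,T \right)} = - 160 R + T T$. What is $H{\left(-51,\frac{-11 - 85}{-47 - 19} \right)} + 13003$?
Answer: $\frac{2560979}{121} \approx 21165.0$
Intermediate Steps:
$H{\left(R,T \right)} = T^{2} - 160 R$ ($H{\left(R,T \right)} = - 160 R + T^{2} = T^{2} - 160 R$)
$H{\left(-51,\frac{-11 - 85}{-47 - 19} \right)} + 13003 = \left(\left(\frac{-11 - 85}{-47 - 19}\right)^{2} - -8160\right) + 13003 = \left(\left(- \frac{96}{-66}\right)^{2} + 8160\right) + 13003 = \left(\left(\left(-96\right) \left(- \frac{1}{66}\right)\right)^{2} + 8160\right) + 13003 = \left(\left(\frac{16}{11}\right)^{2} + 8160\right) + 13003 = \left(\frac{256}{121} + 8160\right) + 13003 = \frac{987616}{121} + 13003 = \frac{2560979}{121}$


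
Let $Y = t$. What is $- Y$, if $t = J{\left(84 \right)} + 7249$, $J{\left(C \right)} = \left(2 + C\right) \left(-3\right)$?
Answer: $-6991$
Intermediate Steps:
$J{\left(C \right)} = -6 - 3 C$
$t = 6991$ ($t = \left(-6 - 252\right) + 7249 = -258 + 7249 = 6991$)
$Y = 6991$
$- Y = \left(-1\right) 6991 = -6991$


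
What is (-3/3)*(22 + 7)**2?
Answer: -841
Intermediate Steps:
(-3/3)*(22 + 7)**2 = ((1/3)*(-3))*29**2 = -1*841 = -841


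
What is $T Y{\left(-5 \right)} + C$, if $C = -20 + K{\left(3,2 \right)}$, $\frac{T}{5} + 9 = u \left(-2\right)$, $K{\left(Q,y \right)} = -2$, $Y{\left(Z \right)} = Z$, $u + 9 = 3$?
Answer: $-97$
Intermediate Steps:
$u = -6$ ($u = -9 + 3 = -6$)
$T = 15$ ($T = -45 + 5 \left(\left(-6\right) \left(-2\right)\right) = -45 + 5 \cdot 12 = -45 + 60 = 15$)
$C = -22$ ($C = -20 - 2 = -22$)
$T Y{\left(-5 \right)} + C = 15 \left(-5\right) - 22 = -75 - 22 = -97$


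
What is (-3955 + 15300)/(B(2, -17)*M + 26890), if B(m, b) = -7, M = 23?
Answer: 11345/26729 ≈ 0.42445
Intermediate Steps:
(-3955 + 15300)/(B(2, -17)*M + 26890) = (-3955 + 15300)/(-7*23 + 26890) = 11345/(-161 + 26890) = 11345/26729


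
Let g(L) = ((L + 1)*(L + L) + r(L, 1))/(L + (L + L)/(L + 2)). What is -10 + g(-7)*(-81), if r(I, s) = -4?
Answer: 10730/7 ≈ 1532.9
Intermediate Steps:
g(L) = (-4 + 2*L*(1 + L))/(L + 2*L/(2 + L)) (g(L) = ((L + 1)*(L + L) - 4)/(L + (L + L)/(L + 2)) = ((1 + L)*(2*L) - 4)/(L + (2*L)/(2 + L)) = (2*L*(1 + L) - 4)/(L + 2*L/(2 + L)) = (-4 + 2*L*(1 + L))/(L + 2*L/(2 + L)))
-10 + g(-7)*(-81) = -10 + (2*(-4 + (-7)**3 + 3*(-7)**2)/(-7*(4 - 7)))*(-81) = -10 + (2*(-1/7)*(-4 - 343 + 3*49)/(-3))*(-81) = -10 + (2*(-1/7)*(-1/3)*(-4 - 343 + 147))*(-81) = -10 + (2*(-1/7)*(-1/3)*(-200))*(-81) = -10 - 400/21*(-81) = -10 + 10800/7 = 10730/7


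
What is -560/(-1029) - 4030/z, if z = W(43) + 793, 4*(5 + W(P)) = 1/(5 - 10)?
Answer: -3529160/772191 ≈ -4.5703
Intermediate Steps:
W(P) = -101/20 (W(P) = -5 + 1/(4*(5 - 10)) = -5 + (¼)/(-5) = -5 + (¼)*(-⅕) = -5 - 1/20 = -101/20)
z = 15759/20 (z = -101/20 + 793 = 15759/20 ≈ 787.95)
-560/(-1029) - 4030/z = -560/(-1029) - 4030/15759/20 = -560*(-1/1029) - 4030*20/15759 = 80/147 - 80600/15759 = -3529160/772191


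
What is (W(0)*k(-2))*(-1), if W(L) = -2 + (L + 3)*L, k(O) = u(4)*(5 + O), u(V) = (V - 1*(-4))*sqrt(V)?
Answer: 96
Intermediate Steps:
u(V) = sqrt(V)*(4 + V) (u(V) = (V + 4)*sqrt(V) = (4 + V)*sqrt(V) = sqrt(V)*(4 + V))
k(O) = 80 + 16*O (k(O) = (sqrt(4)*(4 + 4))*(5 + O) = (2*8)*(5 + O) = 16*(5 + O) = 80 + 16*O)
W(L) = -2 + L*(3 + L) (W(L) = -2 + (3 + L)*L = -2 + L*(3 + L))
(W(0)*k(-2))*(-1) = ((-2 + 0**2 + 3*0)*(80 + 16*(-2)))*(-1) = ((-2 + 0 + 0)*(80 - 32))*(-1) = -2*48*(-1) = -96*(-1) = 96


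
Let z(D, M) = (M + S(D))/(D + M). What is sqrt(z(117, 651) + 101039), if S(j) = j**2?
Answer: sqrt(6467691)/8 ≈ 317.90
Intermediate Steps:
z(D, M) = (M + D**2)/(D + M)
sqrt(z(117, 651) + 101039) = sqrt((651 + 117**2)/(117 + 651) + 101039) = sqrt((651 + 13689)/768 + 101039) = sqrt((1/768)*14340 + 101039) = sqrt(1195/64 + 101039) = sqrt(6467691/64) = sqrt(6467691)/8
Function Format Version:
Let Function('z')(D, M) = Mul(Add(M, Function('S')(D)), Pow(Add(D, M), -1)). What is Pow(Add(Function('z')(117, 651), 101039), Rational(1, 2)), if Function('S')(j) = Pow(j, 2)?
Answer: Mul(Rational(1, 8), Pow(6467691, Rational(1, 2))) ≈ 317.90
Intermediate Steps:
Function('z')(D, M) = Mul(Pow(Add(D, M), -1), Add(M, Pow(D, 2))) (Function('z')(D, M) = Mul(Add(M, Pow(D, 2)), Pow(Add(D, M), -1)) = Mul(Pow(Add(D, M), -1), Add(M, Pow(D, 2))))
Pow(Add(Function('z')(117, 651), 101039), Rational(1, 2)) = Pow(Add(Mul(Pow(Add(117, 651), -1), Add(651, Pow(117, 2))), 101039), Rational(1, 2)) = Pow(Add(Mul(Pow(768, -1), Add(651, 13689)), 101039), Rational(1, 2)) = Pow(Add(Mul(Rational(1, 768), 14340), 101039), Rational(1, 2)) = Pow(Add(Rational(1195, 64), 101039), Rational(1, 2)) = Pow(Rational(6467691, 64), Rational(1, 2)) = Mul(Rational(1, 8), Pow(6467691, Rational(1, 2)))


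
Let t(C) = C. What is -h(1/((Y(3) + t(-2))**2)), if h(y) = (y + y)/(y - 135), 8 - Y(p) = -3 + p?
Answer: 2/4859 ≈ 0.00041161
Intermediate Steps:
Y(p) = 11 - p (Y(p) = 8 - (-3 + p) = 8 + (3 - p) = 11 - p)
h(y) = 2*y/(-135 + y) (h(y) = (2*y)/(-135 + y) = 2*y/(-135 + y))
-h(1/((Y(3) + t(-2))**2)) = -2/((((11 - 1*3) - 2)**2)*(-135 + 1/(((11 - 1*3) - 2)**2))) = -2/((((11 - 3) - 2)**2)*(-135 + 1/(((11 - 3) - 2)**2))) = -2/(((8 - 2)**2)*(-135 + 1/((8 - 2)**2))) = -2/((6**2)*(-135 + 1/(6**2))) = -2/(36*(-135 + 1/36)) = -2/(36*(-4859/36)) = -2*(-36)/(36*4859) = -1*(-2/4859) = 2/4859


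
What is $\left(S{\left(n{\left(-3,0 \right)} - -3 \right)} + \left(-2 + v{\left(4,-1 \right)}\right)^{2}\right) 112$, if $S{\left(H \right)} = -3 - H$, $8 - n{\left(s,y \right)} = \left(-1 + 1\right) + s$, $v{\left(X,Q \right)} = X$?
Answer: $-1456$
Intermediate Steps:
$n{\left(s,y \right)} = 8 - s$ ($n{\left(s,y \right)} = 8 - \left(\left(-1 + 1\right) + s\right) = 8 - \left(0 + s\right) = 8 - s$)
$\left(S{\left(n{\left(-3,0 \right)} - -3 \right)} + \left(-2 + v{\left(4,-1 \right)}\right)^{2}\right) 112 = \left(\left(-3 - \left(\left(8 - -3\right) - -3\right)\right) + \left(-2 + 4\right)^{2}\right) 112 = \left(\left(-3 - \left(\left(8 + 3\right) + 3\right)\right) + 2^{2}\right) 112 = \left(\left(-3 - \left(11 + 3\right)\right) + 4\right) 112 = \left(\left(-3 - 14\right) + 4\right) 112 = \left(-17 + 4\right) 112 = \left(-13\right) 112 = -1456$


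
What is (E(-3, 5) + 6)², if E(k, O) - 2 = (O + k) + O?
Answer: 225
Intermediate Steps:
E(k, O) = 2 + k + 2*O (E(k, O) = 2 + ((O + k) + O) = 2 + (k + 2*O) = 2 + k + 2*O)
(E(-3, 5) + 6)² = ((2 - 3 + 2*5) + 6)² = ((2 - 3 + 10) + 6)² = (9 + 6)² = 15² = 225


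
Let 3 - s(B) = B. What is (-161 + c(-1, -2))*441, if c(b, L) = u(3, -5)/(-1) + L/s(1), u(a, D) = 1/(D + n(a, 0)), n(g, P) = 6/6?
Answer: -285327/4 ≈ -71332.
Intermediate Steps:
n(g, P) = 1 (n(g, P) = 6*(⅙) = 1)
u(a, D) = 1/(1 + D) (u(a, D) = 1/(D + 1) = 1/(1 + D))
s(B) = 3 - B
c(b, L) = ¼ + L/2 (c(b, L) = 1/((1 - 5)*(-1)) + L/(3 - 1*1) = -1/(-4) + L/(3 - 1) = -¼*(-1) + L/2 = ¼ + L*(½) = ¼ + L/2)
(-161 + c(-1, -2))*441 = (-161 + (¼ + (½)*(-2)))*441 = (-161 + (¼ - 1))*441 = (-161 - ¾)*441 = -647/4*441 = -285327/4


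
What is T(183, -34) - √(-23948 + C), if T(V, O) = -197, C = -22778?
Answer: -197 - I*√46726 ≈ -197.0 - 216.16*I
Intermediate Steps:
T(183, -34) - √(-23948 + C) = -197 - √(-23948 - 22778) = -197 - √(-46726) = -197 - I*√46726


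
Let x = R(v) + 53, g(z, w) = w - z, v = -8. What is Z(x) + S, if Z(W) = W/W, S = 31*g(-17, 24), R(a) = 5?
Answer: 1272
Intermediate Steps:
x = 58 (x = 5 + 53 = 58)
S = 1271 (S = 31*(24 - 1*(-17)) = 31*(24 + 17) = 31*41 = 1271)
Z(W) = 1
Z(x) + S = 1 + 1271 = 1272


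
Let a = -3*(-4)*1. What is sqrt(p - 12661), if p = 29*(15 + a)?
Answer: I*sqrt(11878) ≈ 108.99*I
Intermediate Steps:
a = 12 (a = 12*1 = 12)
p = 783 (p = 29*(15 + 12) = 29*27 = 783)
sqrt(p - 12661) = sqrt(783 - 12661) = sqrt(-11878) = I*sqrt(11878)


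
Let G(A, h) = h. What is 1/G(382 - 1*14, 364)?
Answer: 1/364 ≈ 0.0027473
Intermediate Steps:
1/G(382 - 1*14, 364) = 1/364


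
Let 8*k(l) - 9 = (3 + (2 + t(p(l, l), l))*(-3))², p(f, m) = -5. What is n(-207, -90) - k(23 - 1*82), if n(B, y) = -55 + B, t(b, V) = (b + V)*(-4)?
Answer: -298273/4 ≈ -74568.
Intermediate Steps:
t(b, V) = -4*V - 4*b (t(b, V) = (V + b)*(-4) = -4*V - 4*b)
k(l) = 9/8 + (-63 + 12*l)²/8 (k(l) = 9/8 + (3 + (2 + (-4*l - 4*(-5)))*(-3))²/8 = 9/8 + (3 + (2 + (-4*l + 20))*(-3))²/8 = 9/8 + (3 + (2 + (20 - 4*l))*(-3))²/8 = 9/8 + (3 + (22 - 4*l)*(-3))²/8 = 9/8 + (3 + (-66 + 12*l))²/8 = 9/8 + (-63 + 12*l)²/8)
n(-207, -90) - k(23 - 1*82) = (-55 - 207) - (9/8 + 9*(-21 + 4*(23 - 1*82))²/8) = -262 - (9/8 + 9*(-21 + 4*(23 - 82))²/8) = -262 - (9/8 + 9*(-21 + 4*(-59))²/8) = -262 - (9/8 + 9*(-21 - 236)²/8) = -262 - (9/8 + (9/8)*(-257)²) = -262 - (9/8 + (9/8)*66049) = -262 - (9/8 + 594441/8) = -262 - 1*297225/4 = -262 - 297225/4 = -298273/4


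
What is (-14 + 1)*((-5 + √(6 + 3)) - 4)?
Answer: 78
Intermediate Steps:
(-14 + 1)*((-5 + √(6 + 3)) - 4) = -13*((-5 + √9) - 4) = -13*((-5 + 3) - 4) = -13*(-2 - 4) = -13*(-6) = 78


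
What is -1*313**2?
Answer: -97969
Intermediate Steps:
-1*313**2 = -1*97969 = -97969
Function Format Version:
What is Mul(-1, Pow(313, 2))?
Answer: -97969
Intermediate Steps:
Mul(-1, Pow(313, 2)) = Mul(-1, 97969) = -97969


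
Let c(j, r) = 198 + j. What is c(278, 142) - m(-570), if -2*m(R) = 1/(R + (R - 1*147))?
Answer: 1225223/2574 ≈ 476.00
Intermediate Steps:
m(R) = -1/(2*(-147 + 2*R)) (m(R) = -1/(2*(R + (R - 1*147))) = -1/(2*(R + (R - 147))) = -1/(2*(R + (-147 + R))) = -1/(2*(-147 + 2*R)))
c(278, 142) - m(-570) = (198 + 278) - (-1)/(-294 + 4*(-570)) = 476 - (-1)/(-294 - 2280) = 476 - (-1)/(-2574) = 476 - (-1)*(-1)/2574 = 476 - 1*1/2574 = 476 - 1/2574 = 1225223/2574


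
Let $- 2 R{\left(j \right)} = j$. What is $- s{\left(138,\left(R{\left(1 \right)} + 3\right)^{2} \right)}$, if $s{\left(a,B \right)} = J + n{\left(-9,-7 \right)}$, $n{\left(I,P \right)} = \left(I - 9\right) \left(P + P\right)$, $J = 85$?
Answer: $-337$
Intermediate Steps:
$R{\left(j \right)} = - \frac{j}{2}$
$n{\left(I,P \right)} = 2 P \left(-9 + I\right)$ ($n{\left(I,P \right)} = \left(-9 + I\right) 2 P = 2 P \left(-9 + I\right)$)
$s{\left(a,B \right)} = 337$ ($s{\left(a,B \right)} = 85 + 2 \left(-7\right) \left(-9 - 9\right) = 85 + 2 \left(-7\right) \left(-18\right) = 85 + 252 = 337$)
$- s{\left(138,\left(R{\left(1 \right)} + 3\right)^{2} \right)} = \left(-1\right) 337 = -337$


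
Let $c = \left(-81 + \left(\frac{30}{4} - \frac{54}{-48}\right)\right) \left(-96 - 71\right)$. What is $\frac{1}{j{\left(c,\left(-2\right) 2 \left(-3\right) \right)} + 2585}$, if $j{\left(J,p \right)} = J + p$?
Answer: $\frac{8}{117469} \approx 6.8103 \cdot 10^{-5}$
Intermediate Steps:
$c = \frac{96693}{8}$ ($c = \left(-81 + \left(30 \cdot \frac{1}{4} - - \frac{9}{8}\right)\right) \left(-167\right) = \left(-81 + \left(\frac{15}{2} + \frac{9}{8}\right)\right) \left(-167\right) = \left(-81 + \frac{69}{8}\right) \left(-167\right) = \left(- \frac{579}{8}\right) \left(-167\right) = \frac{96693}{8} \approx 12087.0$)
$\frac{1}{j{\left(c,\left(-2\right) 2 \left(-3\right) \right)} + 2585} = \frac{1}{\left(\frac{96693}{8} + \left(-2\right) 2 \left(-3\right)\right) + 2585} = \frac{1}{\left(\frac{96693}{8} - -12\right) + 2585} = \frac{1}{\left(\frac{96693}{8} + 12\right) + 2585} = \frac{1}{\frac{96789}{8} + 2585} = \frac{1}{\frac{117469}{8}} = \frac{8}{117469}$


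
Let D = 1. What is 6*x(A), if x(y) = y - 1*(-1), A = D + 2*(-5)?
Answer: -48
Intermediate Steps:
A = -9 (A = 1 + 2*(-5) = 1 - 10 = -9)
x(y) = 1 + y (x(y) = y + 1 = 1 + y)
6*x(A) = 6*(1 - 9) = 6*(-8) = -48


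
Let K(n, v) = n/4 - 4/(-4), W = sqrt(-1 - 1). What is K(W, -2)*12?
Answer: 12 + 3*I*sqrt(2) ≈ 12.0 + 4.2426*I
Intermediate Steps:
W = I*sqrt(2) (W = sqrt(-2) = I*sqrt(2) ≈ 1.4142*I)
K(n, v) = 1 + n/4 (K(n, v) = n*(1/4) - 4*(-1/4) = n/4 + 1 = 1 + n/4)
K(W, -2)*12 = (1 + (I*sqrt(2))/4)*12 = (1 + I*sqrt(2)/4)*12 = 12 + 3*I*sqrt(2)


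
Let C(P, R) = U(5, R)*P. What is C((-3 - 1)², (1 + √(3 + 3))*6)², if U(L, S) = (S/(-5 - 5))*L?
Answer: 16128 + 4608*√6 ≈ 27415.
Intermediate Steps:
U(L, S) = -L*S/10 (U(L, S) = (S/(-10))*L = (S*(-⅒))*L = (-S/10)*L = -L*S/10)
C(P, R) = -P*R/2 (C(P, R) = (-⅒*5*R)*P = (-R/2)*P = -P*R/2)
C((-3 - 1)², (1 + √(3 + 3))*6)² = (-(-3 - 1)²*(1 + √(3 + 3))*6/2)² = (-½*(-4)²*(1 + √6)*6)² = (-½*16*(6 + 6*√6))² = (-48 - 48*√6)²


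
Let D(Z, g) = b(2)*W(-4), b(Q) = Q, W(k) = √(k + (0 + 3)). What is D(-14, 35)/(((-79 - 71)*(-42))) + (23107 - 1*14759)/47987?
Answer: 8348/47987 + I/3150 ≈ 0.17396 + 0.00031746*I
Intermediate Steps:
W(k) = √(3 + k) (W(k) = √(k + 3) = √(3 + k))
D(Z, g) = 2*I (D(Z, g) = 2*√(3 - 4) = 2*√(-1) = 2*I)
D(-14, 35)/(((-79 - 71)*(-42))) + (23107 - 1*14759)/47987 = (2*I)/(((-79 - 71)*(-42))) + (23107 - 1*14759)/47987 = (2*I)/((-150*(-42))) + (23107 - 14759)*(1/47987) = (2*I)/6300 + 8348*(1/47987) = (2*I)*(1/6300) + 8348/47987 = I/3150 + 8348/47987 = 8348/47987 + I/3150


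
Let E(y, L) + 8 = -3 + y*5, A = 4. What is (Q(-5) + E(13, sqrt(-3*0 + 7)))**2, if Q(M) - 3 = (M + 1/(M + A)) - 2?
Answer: 2401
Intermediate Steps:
E(y, L) = -11 + 5*y (E(y, L) = -8 + (-3 + y*5) = -8 + (-3 + 5*y) = -11 + 5*y)
Q(M) = 1 + M + 1/(4 + M) (Q(M) = 3 + ((M + 1/(M + 4)) - 2) = 3 + ((M + 1/(4 + M)) - 2) = 3 + (-2 + M + 1/(4 + M)) = 1 + M + 1/(4 + M))
(Q(-5) + E(13, sqrt(-3*0 + 7)))**2 = ((5 + (-5)**2 + 5*(-5))/(4 - 5) + (-11 + 5*13))**2 = ((5 + 25 - 25)/(-1) + (-11 + 65))**2 = (-1*5 + 54)**2 = (-5 + 54)**2 = 49**2 = 2401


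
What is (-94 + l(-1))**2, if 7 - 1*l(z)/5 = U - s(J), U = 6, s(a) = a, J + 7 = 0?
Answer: 15376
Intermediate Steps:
J = -7 (J = -7 + 0 = -7)
l(z) = -30 (l(z) = 35 - 5*(6 - 1*(-7)) = 35 - 5*(6 + 7) = 35 - 5*13 = 35 - 65 = -30)
(-94 + l(-1))**2 = (-94 - 30)**2 = (-124)**2 = 15376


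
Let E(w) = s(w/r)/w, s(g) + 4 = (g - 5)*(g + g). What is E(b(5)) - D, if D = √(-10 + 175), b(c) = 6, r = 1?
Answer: 4/3 - √165 ≈ -11.512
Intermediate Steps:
s(g) = -4 + 2*g*(-5 + g) (s(g) = -4 + (g - 5)*(g + g) = -4 + (-5 + g)*(2*g) = -4 + 2*g*(-5 + g))
E(w) = (-4 - 10*w + 2*w²)/w (E(w) = (-4 - 10*w/1 + 2*(w/1)²)/w = (-4 - 10*w + 2*(w*1)²)/w = (-4 - 10*w + 2*w²)/w)
D = √165 ≈ 12.845
E(b(5)) - D = (-10 - 4/6 + 2*6) - √165 = (-10 - 4*⅙ + 12) - √165 = (-10 - ⅔ + 12) - √165 = 4/3 - √165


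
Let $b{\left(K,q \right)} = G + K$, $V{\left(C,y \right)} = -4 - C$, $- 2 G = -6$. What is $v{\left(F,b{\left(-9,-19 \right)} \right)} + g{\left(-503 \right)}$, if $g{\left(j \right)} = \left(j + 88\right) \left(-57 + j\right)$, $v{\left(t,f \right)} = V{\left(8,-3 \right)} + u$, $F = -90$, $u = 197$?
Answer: $232585$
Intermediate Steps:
$G = 3$ ($G = \left(- \frac{1}{2}\right) \left(-6\right) = 3$)
$b{\left(K,q \right)} = 3 + K$
$v{\left(t,f \right)} = 185$ ($v{\left(t,f \right)} = \left(-4 - 8\right) + 197 = -12 + 197 = 185$)
$g{\left(j \right)} = \left(-57 + j\right) \left(88 + j\right)$ ($g{\left(j \right)} = \left(88 + j\right) \left(-57 + j\right) = \left(-57 + j\right) \left(88 + j\right)$)
$v{\left(F,b{\left(-9,-19 \right)} \right)} + g{\left(-503 \right)} = 185 + \left(-5016 + \left(-503\right)^{2} + 31 \left(-503\right)\right) = 185 - -232400 = 185 + 232400 = 232585$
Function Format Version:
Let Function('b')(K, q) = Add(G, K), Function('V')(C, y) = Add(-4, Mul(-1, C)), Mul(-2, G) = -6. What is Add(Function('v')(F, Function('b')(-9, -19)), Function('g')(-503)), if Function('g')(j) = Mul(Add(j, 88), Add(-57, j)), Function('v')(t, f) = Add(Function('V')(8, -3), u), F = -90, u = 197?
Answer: 232585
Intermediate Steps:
G = 3 (G = Mul(Rational(-1, 2), -6) = 3)
Function('b')(K, q) = Add(3, K)
Function('v')(t, f) = 185 (Function('v')(t, f) = Add(Add(-4, Mul(-1, 8)), 197) = Add(Add(-4, -8), 197) = Add(-12, 197) = 185)
Function('g')(j) = Mul(Add(-57, j), Add(88, j)) (Function('g')(j) = Mul(Add(88, j), Add(-57, j)) = Mul(Add(-57, j), Add(88, j)))
Add(Function('v')(F, Function('b')(-9, -19)), Function('g')(-503)) = Add(185, Add(-5016, Pow(-503, 2), Mul(31, -503))) = Add(185, Add(-5016, 253009, -15593)) = Add(185, 232400) = 232585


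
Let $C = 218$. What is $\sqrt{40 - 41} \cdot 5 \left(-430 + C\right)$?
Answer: $- 1060 i \approx - 1060.0 i$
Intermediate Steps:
$\sqrt{40 - 41} \cdot 5 \left(-430 + C\right) = \sqrt{40 - 41} \cdot 5 \left(-430 + 218\right) = \sqrt{-1} \cdot 5 \left(-212\right) = i 5 \left(-212\right) = 5 i \left(-212\right) = - 1060 i$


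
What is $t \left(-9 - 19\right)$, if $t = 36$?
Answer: $-1008$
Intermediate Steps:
$t \left(-9 - 19\right) = 36 \left(-9 - 19\right) = 36 \left(-28\right) = -1008$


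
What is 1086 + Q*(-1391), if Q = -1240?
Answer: 1725926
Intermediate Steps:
1086 + Q*(-1391) = 1086 - 1240*(-1391) = 1086 + 1724840 = 1725926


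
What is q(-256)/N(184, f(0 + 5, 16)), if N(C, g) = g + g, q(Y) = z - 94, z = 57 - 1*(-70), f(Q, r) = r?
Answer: 33/32 ≈ 1.0313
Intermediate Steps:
z = 127 (z = 57 + 70 = 127)
q(Y) = 33 (q(Y) = 127 - 94 = 33)
N(C, g) = 2*g
q(-256)/N(184, f(0 + 5, 16)) = 33/((2*16)) = 33/32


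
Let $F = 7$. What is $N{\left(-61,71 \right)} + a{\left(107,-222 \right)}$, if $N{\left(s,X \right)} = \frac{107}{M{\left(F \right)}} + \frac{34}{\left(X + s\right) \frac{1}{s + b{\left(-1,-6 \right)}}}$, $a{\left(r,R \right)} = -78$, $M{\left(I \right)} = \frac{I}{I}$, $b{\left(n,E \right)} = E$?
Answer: $- \frac{994}{5} \approx -198.8$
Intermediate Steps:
$M{\left(I \right)} = 1$
$N{\left(s,X \right)} = 107 + \frac{34 \left(-6 + s\right)}{X + s}$ ($N{\left(s,X \right)} = \frac{107}{1} + \frac{34}{\left(X + s\right) \frac{1}{s - 6}} = 107 \cdot 1 + \frac{34}{\left(X + s\right) \frac{1}{-6 + s}} = 107 + \frac{34}{\frac{1}{-6 + s} \left(X + s\right)} = 107 + 34 \frac{-6 + s}{X + s} = 107 + \frac{34 \left(-6 + s\right)}{X + s}$)
$N{\left(-61,71 \right)} + a{\left(107,-222 \right)} = \frac{-204 + 107 \cdot 71 + 141 \left(-61\right)}{71 - 61} - 78 = \frac{-204 + 7597 - 8601}{10} - 78 = \frac{1}{10} \left(-1208\right) - 78 = - \frac{604}{5} - 78 = - \frac{994}{5}$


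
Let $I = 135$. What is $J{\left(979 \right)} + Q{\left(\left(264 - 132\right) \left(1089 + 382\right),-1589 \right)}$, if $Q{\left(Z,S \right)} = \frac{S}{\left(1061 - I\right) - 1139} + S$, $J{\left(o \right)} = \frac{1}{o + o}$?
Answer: $- \frac{659587331}{417054} \approx -1581.5$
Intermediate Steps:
$J{\left(o \right)} = \frac{1}{2 o}$
$Q{\left(Z,S \right)} = \frac{212 S}{213}$ ($Q{\left(Z,S \right)} = \frac{S}{\left(1061 - 135\right) - 1139} + S = \frac{S}{926 - 1139} + S = \frac{S}{-213} + S = - \frac{S}{213} + S = \frac{212 S}{213}$)
$J{\left(979 \right)} + Q{\left(\left(264 - 132\right) \left(1089 + 382\right),-1589 \right)} = \frac{1}{2 \cdot 979} + \frac{212}{213} \left(-1589\right) = \frac{1}{2} \cdot \frac{1}{979} - \frac{336868}{213} = \frac{1}{1958} - \frac{336868}{213} = - \frac{659587331}{417054}$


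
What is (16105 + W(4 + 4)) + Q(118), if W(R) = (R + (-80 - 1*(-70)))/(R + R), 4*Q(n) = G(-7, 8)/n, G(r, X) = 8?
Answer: 7601509/472 ≈ 16105.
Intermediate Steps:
Q(n) = 2/n (Q(n) = (8/n)/4 = 2/n)
W(R) = (-10 + R)/(2*R) (W(R) = (R + (-80 + 70))/((2*R)) = (R - 10)*(1/(2*R)) = (-10 + R)*(1/(2*R)) = (-10 + R)/(2*R))
(16105 + W(4 + 4)) + Q(118) = (16105 + (-10 + (4 + 4))/(2*(4 + 4))) + 2/118 = (16105 + (½)*(-10 + 8)/8) + 2*(1/118) = (16105 + (½)*(⅛)*(-2)) + 1/59 = (16105 - ⅛) + 1/59 = 128839/8 + 1/59 = 7601509/472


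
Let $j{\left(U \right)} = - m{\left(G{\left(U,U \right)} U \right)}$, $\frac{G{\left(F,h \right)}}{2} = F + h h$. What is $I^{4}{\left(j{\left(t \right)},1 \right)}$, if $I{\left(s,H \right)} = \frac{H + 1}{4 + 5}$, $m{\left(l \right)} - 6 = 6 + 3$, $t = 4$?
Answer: $\frac{16}{6561} \approx 0.0024387$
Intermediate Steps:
$G{\left(F,h \right)} = 2 F + 2 h^{2}$ ($G{\left(F,h \right)} = 2 \left(F + h h\right) = 2 \left(F + h^{2}\right) = 2 F + 2 h^{2}$)
$m{\left(l \right)} = 15$ ($m{\left(l \right)} = 6 + \left(6 + 3\right) = 6 + 9 = 15$)
$j{\left(U \right)} = -15$ ($j{\left(U \right)} = \left(-1\right) 15 = -15$)
$I{\left(s,H \right)} = \frac{1}{9} + \frac{H}{9}$ ($I{\left(s,H \right)} = \frac{1 + H}{9} = \left(1 + H\right) \frac{1}{9} = \frac{1}{9} + \frac{H}{9}$)
$I^{4}{\left(j{\left(t \right)},1 \right)} = \left(\frac{1}{9} + \frac{1}{9} \cdot 1\right)^{4} = \left(\frac{1}{9} + \frac{1}{9}\right)^{4} = \left(\frac{2}{9}\right)^{4} = \frac{16}{6561}$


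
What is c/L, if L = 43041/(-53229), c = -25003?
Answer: 443628229/14347 ≈ 30921.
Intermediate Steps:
L = -14347/17743 (L = 43041*(-1/53229) = -14347/17743 ≈ -0.80860)
c/L = -25003/(-14347/17743) = -25003*(-17743/14347) = 443628229/14347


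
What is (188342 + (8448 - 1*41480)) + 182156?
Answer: 337466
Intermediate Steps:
(188342 + (8448 - 1*41480)) + 182156 = (188342 + (8448 - 41480)) + 182156 = (188342 - 33032) + 182156 = 155310 + 182156 = 337466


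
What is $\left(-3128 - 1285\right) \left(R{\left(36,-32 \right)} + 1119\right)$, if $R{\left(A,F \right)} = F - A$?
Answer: $-4638063$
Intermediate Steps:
$\left(-3128 - 1285\right) \left(R{\left(36,-32 \right)} + 1119\right) = \left(-3128 - 1285\right) \left(\left(-32 - 36\right) + 1119\right) = - 4413 \left(\left(-32 - 36\right) + 1119\right) = - 4413 \left(-68 + 1119\right) = \left(-4413\right) 1051 = -4638063$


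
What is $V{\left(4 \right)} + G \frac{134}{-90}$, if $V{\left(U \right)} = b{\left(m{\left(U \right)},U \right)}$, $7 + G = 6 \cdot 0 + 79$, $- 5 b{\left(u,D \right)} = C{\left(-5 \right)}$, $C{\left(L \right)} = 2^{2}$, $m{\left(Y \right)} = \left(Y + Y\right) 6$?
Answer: $-108$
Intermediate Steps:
$m{\left(Y \right)} = 12 Y$ ($m{\left(Y \right)} = 2 Y 6 = 12 Y$)
$C{\left(L \right)} = 4$
$b{\left(u,D \right)} = - \frac{4}{5}$ ($b{\left(u,D \right)} = \left(- \frac{1}{5}\right) 4 = - \frac{4}{5}$)
$G = 72$ ($G = -7 + \left(6 \cdot 0 + 79\right) = -7 + \left(0 + 79\right) = -7 + 79 = 72$)
$V{\left(U \right)} = - \frac{4}{5}$
$V{\left(4 \right)} + G \frac{134}{-90} = - \frac{4}{5} + 72 \frac{134}{-90} = - \frac{4}{5} + 72 \cdot 134 \left(- \frac{1}{90}\right) = - \frac{4}{5} + 72 \left(- \frac{67}{45}\right) = - \frac{4}{5} - \frac{536}{5} = -108$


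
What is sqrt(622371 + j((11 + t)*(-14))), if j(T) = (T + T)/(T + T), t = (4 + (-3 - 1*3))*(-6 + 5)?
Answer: 2*sqrt(155593) ≈ 788.91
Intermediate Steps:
t = 2 (t = (4 + (-3 - 3))*(-1) = (4 - 6)*(-1) = -2*(-1) = 2)
j(T) = 1 (j(T) = (2*T)/((2*T)) = (2*T)*(1/(2*T)) = 1)
sqrt(622371 + j((11 + t)*(-14))) = sqrt(622371 + 1) = sqrt(622372) = 2*sqrt(155593)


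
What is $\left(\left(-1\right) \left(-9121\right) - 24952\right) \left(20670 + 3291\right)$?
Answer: $-379326591$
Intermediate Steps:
$\left(\left(-1\right) \left(-9121\right) - 24952\right) \left(20670 + 3291\right) = \left(9121 - 24952\right) 23961 = \left(-15831\right) 23961 = -379326591$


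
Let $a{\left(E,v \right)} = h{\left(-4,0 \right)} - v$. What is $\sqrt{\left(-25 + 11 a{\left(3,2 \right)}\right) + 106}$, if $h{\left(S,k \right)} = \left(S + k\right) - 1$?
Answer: $2$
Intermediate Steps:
$h{\left(S,k \right)} = -1 + S + k$
$a{\left(E,v \right)} = -5 - v$ ($a{\left(E,v \right)} = \left(-1 - 4 + 0\right) - v = -5 - v$)
$\sqrt{\left(-25 + 11 a{\left(3,2 \right)}\right) + 106} = \sqrt{\left(-25 + 11 \left(-5 - 2\right)\right) + 106} = \sqrt{\left(-25 + 11 \left(-7\right)\right) + 106} = \sqrt{\left(-25 - 77\right) + 106} = \sqrt{-102 + 106} = \sqrt{4} = 2$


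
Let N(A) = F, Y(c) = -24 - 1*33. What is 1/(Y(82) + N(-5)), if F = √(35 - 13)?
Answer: -57/3227 - √22/3227 ≈ -0.019117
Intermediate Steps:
F = √22 ≈ 4.6904
Y(c) = -57 (Y(c) = -24 - 33 = -57)
N(A) = √22
1/(Y(82) + N(-5)) = 1/(-57 + √22)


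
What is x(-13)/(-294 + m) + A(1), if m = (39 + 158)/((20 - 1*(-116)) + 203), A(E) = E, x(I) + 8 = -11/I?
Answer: 1324624/1293097 ≈ 1.0244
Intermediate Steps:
x(I) = -8 - 11/I
m = 197/339 (m = 197/((20 + 116) + 203) = 197/(136 + 203) = 197/339 ≈ 0.58112)
x(-13)/(-294 + m) + A(1) = (-8 - 11/(-13))/(-294 + 197/339) + 1 = (-8 - 11*(-1/13))/(-99469/339) + 1 = -339*(-8 + 11/13)/99469 + 1 = -339/99469*(-93/13) + 1 = 31527/1293097 + 1 = 1324624/1293097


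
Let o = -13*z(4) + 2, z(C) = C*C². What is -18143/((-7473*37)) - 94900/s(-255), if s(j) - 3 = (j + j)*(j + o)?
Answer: -1800051269/17000295317 ≈ -0.10588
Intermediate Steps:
z(C) = C³
o = -830 (o = -13*4³ + 2 = -13*64 + 2 = -832 + 2 = -830)
s(j) = 3 + 2*j*(-830 + j) (s(j) = 3 + (j + j)*(j - 830) = 3 + (2*j)*(-830 + j) = 3 + 2*j*(-830 + j))
-18143/((-7473*37)) - 94900/s(-255) = -18143/((-7473*37)) - 94900/(3 - 1660*(-255) + 2*(-255)²) = -18143/(-276501) - 94900/(3 + 423300 + 2*65025) = -18143*(-1/276501) - 94900/(3 + 423300 + 130050) = 18143/276501 - 94900/553353 = -1800051269/17000295317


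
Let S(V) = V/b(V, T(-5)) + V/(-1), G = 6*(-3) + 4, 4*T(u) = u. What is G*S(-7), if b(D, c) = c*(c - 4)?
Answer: -1246/15 ≈ -83.067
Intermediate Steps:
T(u) = u/4
b(D, c) = c*(-4 + c)
G = -14 (G = -18 + 4 = -14)
S(V) = -89*V/105 (S(V) = V/((((¼)*(-5))*(-4 + (¼)*(-5)))) + V/(-1) = V/((-5*(-4 - 5/4)/4)) + V*(-1) = V/((-5/4*(-21/4))) - V = V/(105/16) - V = V*(16/105) - V = 16*V/105 - V = -89*V/105)
G*S(-7) = -(-178)*(-7)/15 = -14*89/15 = -1246/15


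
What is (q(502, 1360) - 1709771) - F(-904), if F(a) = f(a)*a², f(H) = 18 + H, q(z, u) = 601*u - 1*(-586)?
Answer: 723161551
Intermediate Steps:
q(z, u) = 586 + 601*u (q(z, u) = 601*u + 586 = 586 + 601*u)
F(a) = a²*(18 + a) (F(a) = (18 + a)*a² = a²*(18 + a))
(q(502, 1360) - 1709771) - F(-904) = ((586 + 601*1360) - 1709771) - (-904)²*(18 - 904) = ((586 + 817360) - 1709771) - 817216*(-886) = (817946 - 1709771) - 1*(-724053376) = -891825 + 724053376 = 723161551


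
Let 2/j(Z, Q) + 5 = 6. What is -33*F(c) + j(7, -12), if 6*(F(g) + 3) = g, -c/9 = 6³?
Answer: 10793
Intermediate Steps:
j(Z, Q) = 2 (j(Z, Q) = 2/(-5 + 6) = 2/1 = 2*1 = 2)
c = -1944 (c = -9*6³ = -9*216 = -1944)
F(g) = -3 + g/6
-33*F(c) + j(7, -12) = -33*(-3 + (⅙)*(-1944)) + 2 = -33*(-3 - 324) + 2 = -33*(-327) + 2 = 10791 + 2 = 10793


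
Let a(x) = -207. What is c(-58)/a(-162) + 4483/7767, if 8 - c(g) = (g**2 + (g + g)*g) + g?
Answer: 8755547/178641 ≈ 49.012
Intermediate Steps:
c(g) = 8 - g - 3*g**2 (c(g) = 8 - ((g**2 + (g + g)*g) + g) = 8 - ((g**2 + (2*g)*g) + g) = 8 - ((g**2 + 2*g**2) + g) = 8 - (3*g**2 + g) = 8 - (g + 3*g**2) = 8 + (-g - 3*g**2) = 8 - g - 3*g**2)
c(-58)/a(-162) + 4483/7767 = (8 - 1*(-58) - 3*(-58)**2)/(-207) + 4483/7767 = (8 + 58 - 3*3364)*(-1/207) + 4483*(1/7767) = (8 + 58 - 10092)*(-1/207) + 4483/7767 = -10026*(-1/207) + 4483/7767 = 1114/23 + 4483/7767 = 8755547/178641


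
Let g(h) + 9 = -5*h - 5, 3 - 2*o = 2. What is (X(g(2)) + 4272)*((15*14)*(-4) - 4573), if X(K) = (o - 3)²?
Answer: -92632669/4 ≈ -2.3158e+7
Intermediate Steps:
o = ½ (o = 3/2 - ½*2 = 3/2 - 1 = ½ ≈ 0.50000)
g(h) = -14 - 5*h (g(h) = -9 + (-5*h - 5) = -9 + (-5 - 5*h) = -14 - 5*h)
X(K) = 25/4 (X(K) = (½ - 3)² = (-5/2)² = 25/4)
(X(g(2)) + 4272)*((15*14)*(-4) - 4573) = (25/4 + 4272)*((15*14)*(-4) - 4573) = 17113*(210*(-4) - 4573)/4 = 17113*(-840 - 4573)/4 = (17113/4)*(-5413) = -92632669/4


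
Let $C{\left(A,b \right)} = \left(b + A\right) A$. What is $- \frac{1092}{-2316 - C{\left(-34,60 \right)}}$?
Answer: $\frac{273}{358} \approx 0.76257$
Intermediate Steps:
$C{\left(A,b \right)} = A \left(A + b\right)$ ($C{\left(A,b \right)} = \left(A + b\right) A = A \left(A + b\right)$)
$- \frac{1092}{-2316 - C{\left(-34,60 \right)}} = - \frac{1092}{-2316 - - 34 \left(-34 + 60\right)} = - \frac{1092}{-2316 - \left(-34\right) 26} = - \frac{1092}{-2316 - -884} = - \frac{1092}{-2316 + 884} = - \frac{1092}{-1432} = \left(-1092\right) \left(- \frac{1}{1432}\right) = \frac{273}{358}$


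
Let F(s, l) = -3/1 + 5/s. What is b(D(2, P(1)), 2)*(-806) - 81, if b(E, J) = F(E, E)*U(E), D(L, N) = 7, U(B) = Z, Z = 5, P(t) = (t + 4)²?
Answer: 63913/7 ≈ 9130.4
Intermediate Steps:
P(t) = (4 + t)²
F(s, l) = -3 + 5/s (F(s, l) = -3*1 + 5/s = -3 + 5/s)
U(B) = 5
b(E, J) = -15 + 25/E (b(E, J) = (-3 + 5/E)*5 = -15 + 25/E)
b(D(2, P(1)), 2)*(-806) - 81 = (-15 + 25/7)*(-806) - 81 = -80/7*(-806) - 81 = 64480/7 - 81 = 63913/7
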